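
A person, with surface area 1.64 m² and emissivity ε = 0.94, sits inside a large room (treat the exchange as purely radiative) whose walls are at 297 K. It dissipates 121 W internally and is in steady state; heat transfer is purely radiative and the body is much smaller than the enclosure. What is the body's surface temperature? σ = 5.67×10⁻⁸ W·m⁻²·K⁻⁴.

For a small grey body in a large enclosure, net radiated power = εσA(T⁴ − T_w⁴).
Steady state: P = εσA(T⁴ − T_w⁴) with A = 1.64 m².
T⁴ = P/(εσA) + T_w⁴ = 121/(0.94·5.67×10⁻⁸·1.640) + (297)⁴
    = 1.384×10⁹ + 7.781×10⁹ = 9.165×10⁹ K⁴.

T ≈ 309 K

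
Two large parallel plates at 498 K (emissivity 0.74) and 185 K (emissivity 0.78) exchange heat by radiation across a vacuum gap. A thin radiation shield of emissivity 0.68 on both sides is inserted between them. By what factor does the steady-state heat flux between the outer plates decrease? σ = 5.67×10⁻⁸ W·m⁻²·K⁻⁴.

factor ≈ 2.19

Without shield: q₀ = σΔ(T⁴)/(1/ε₁+1/ε₂−1) with denominator 1.633.
With shield the two gaps are in series; the resistances add: (1/ε₁+1/ε_s−1)+(1/ε_s+1/ε₂−1) = 1.822+1.753 = 3.575.
Heat-flux ratio q₀/q = 3.575/1.633.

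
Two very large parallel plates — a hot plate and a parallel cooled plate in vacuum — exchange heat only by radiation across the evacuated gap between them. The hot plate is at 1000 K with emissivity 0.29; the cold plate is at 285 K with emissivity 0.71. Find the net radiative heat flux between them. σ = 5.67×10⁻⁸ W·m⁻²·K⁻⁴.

For two infinite grey parallel plates, q = σ(T₁⁴ − T₂⁴)/(1/ε₁ + 1/ε₂ − 1).
T₁⁴ − T₂⁴ = 1.000×10¹² − 6.598×10⁹ = 9.934×10¹¹ K⁴.
1/ε₁ + 1/ε₂ − 1 = 3.448 + 1.408 − 1 = 3.857.
q = 5.67×10⁻⁸ × 9.934×10¹¹ / 3.857.

q ≈ 14600 W/m²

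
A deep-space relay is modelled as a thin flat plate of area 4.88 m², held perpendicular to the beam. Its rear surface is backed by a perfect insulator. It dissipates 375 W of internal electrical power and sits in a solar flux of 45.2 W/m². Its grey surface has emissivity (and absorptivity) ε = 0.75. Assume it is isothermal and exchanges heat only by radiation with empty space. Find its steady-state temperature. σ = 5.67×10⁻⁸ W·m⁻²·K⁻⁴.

T ≈ 226 K

At steady state, absorbed solar power + internal power = radiated power.
Absorbed: α·S·A_cross = 0.75·45.2·4.880 = 165.4 W (cross-section A).
Total input = 165.4 + 375 = 540.4 W.
Radiated: εσ·A_surf·T⁴ with A_surf = A = 4.880 m².
T⁴ = 540.4/(0.75·5.67×10⁻⁸·4.880) = 2.604×10⁹ K⁴.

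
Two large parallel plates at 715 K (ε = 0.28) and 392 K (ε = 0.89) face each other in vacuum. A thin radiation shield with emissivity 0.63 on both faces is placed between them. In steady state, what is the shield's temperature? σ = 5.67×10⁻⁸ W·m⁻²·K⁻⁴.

T_s ≈ 552 K

In steady state the net flux on the hot side equals that on the cold side.
σ(T₁⁴−T_s⁴)/D₁ = σ(T_s⁴−T₂⁴)/D₂, with D₁ = 1/ε₁+1/ε_s−1 = 4.159, D₂ = 1/ε_s+1/ε₂−1 = 1.711.
Solve for T_s⁴: T_s⁴ = (D₂·T₁⁴ + D₁·T₂⁴)/(D₁+D₂) = 9.291×10¹⁰ K⁴.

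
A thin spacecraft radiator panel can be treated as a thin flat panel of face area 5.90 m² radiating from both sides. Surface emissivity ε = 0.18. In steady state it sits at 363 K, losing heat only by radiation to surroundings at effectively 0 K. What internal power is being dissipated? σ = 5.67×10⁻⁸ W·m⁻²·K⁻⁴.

P ≈ 2090 W

Steady state: P = εσA T⁴.
A = 2·5.90 = 11.80 m²; T⁴ = (363)⁴ = 1.736×10¹⁰ K⁴.
P = 0.18 × 5.67×10⁻⁸ × 11.80 × 1.736×10¹⁰.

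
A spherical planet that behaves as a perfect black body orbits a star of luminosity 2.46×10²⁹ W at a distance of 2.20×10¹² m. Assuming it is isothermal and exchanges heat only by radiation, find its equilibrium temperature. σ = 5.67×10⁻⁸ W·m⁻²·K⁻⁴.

First find the stellar flux at distance d: S = L/(4πd²) = 2.46×10²⁹/(4π·(2.20×10¹²)²) = 4045 W/m².
For an isothermal sphere, absorbed (1−a)S·πr² = emitted σ·4πr²·T⁴, so T⁴ = (1−a)S/(4σ).
T⁴ = 1.00·4045/(4·5.67×10⁻⁸) = 1.783×10¹⁰ K⁴.

T ≈ 365 K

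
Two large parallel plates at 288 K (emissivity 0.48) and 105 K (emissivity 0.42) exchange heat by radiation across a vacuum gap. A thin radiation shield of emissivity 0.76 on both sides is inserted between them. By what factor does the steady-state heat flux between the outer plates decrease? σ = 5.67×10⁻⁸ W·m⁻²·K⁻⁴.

factor ≈ 1.47

Without shield: q₀ = σΔ(T⁴)/(1/ε₁+1/ε₂−1) with denominator 3.464.
With shield the two gaps are in series; the resistances add: (1/ε₁+1/ε_s−1)+(1/ε_s+1/ε₂−1) = 2.399+2.697 = 5.096.
Heat-flux ratio q₀/q = 5.096/3.464.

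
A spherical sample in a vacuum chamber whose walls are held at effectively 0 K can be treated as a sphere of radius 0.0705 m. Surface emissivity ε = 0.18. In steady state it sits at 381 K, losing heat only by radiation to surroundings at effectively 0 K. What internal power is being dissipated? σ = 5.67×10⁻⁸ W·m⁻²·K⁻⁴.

Steady state: P = εσA T⁴.
A = 4πr² = 0.06246 m²; T⁴ = (381)⁴ = 2.107×10¹⁰ K⁴.
P = 0.18 × 5.67×10⁻⁸ × 0.06246 × 2.107×10¹⁰.

P ≈ 13.4 W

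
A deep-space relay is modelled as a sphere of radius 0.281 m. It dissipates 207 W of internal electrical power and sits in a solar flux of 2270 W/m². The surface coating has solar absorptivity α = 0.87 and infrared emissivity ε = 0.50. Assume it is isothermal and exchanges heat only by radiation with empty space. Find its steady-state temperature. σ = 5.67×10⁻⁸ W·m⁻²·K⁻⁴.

At steady state, absorbed solar power + internal power = radiated power.
Absorbed: α·S·A_cross = 0.87·2270·0.2481 = 489.9 W (cross-section πr²).
Total input = 489.9 + 207 = 696.9 W.
Radiated: εσ·A_surf·T⁴ with A_surf = 4πr² = 0.9923 m².
T⁴ = 696.9/(0.50·5.67×10⁻⁸·0.9923) = 2.477×10¹⁰ K⁴.

T ≈ 397 K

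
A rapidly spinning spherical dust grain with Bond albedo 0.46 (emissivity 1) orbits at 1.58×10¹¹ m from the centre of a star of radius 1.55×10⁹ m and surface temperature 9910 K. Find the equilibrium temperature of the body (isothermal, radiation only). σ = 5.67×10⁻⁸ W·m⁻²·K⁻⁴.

The star's surface emits σT_*⁴; at distance d the flux is S = σT_*⁴(R_*/d)².
S = 5.67×10⁻⁸·(9910)⁴·(1.55×10⁹/1.58×10¹¹)² = 52630 W/m².
For an isothermal sphere T⁴ = (1−a)S/(4σ) = 1.253×10¹¹ K⁴.

T ≈ 595 K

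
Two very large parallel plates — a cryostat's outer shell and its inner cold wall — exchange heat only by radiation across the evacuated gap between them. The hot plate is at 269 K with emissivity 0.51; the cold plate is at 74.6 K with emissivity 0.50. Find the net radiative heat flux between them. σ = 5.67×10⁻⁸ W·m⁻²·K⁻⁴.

q ≈ 99.7 W/m²

For two infinite grey parallel plates, q = σ(T₁⁴ − T₂⁴)/(1/ε₁ + 1/ε₂ − 1).
T₁⁴ − T₂⁴ = 5.236×10⁹ − 3.097×10⁷ = 5.205×10⁹ K⁴.
1/ε₁ + 1/ε₂ − 1 = 1.961 + 2.000 − 1 = 2.961.
q = 5.67×10⁻⁸ × 5.205×10⁹ / 2.961.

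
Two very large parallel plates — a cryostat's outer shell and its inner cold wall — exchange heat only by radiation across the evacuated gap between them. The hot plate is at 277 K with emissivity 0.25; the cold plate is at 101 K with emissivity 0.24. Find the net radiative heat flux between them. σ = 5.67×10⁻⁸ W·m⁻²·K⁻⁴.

For two infinite grey parallel plates, q = σ(T₁⁴ − T₂⁴)/(1/ε₁ + 1/ε₂ − 1).
T₁⁴ − T₂⁴ = 5.887×10⁹ − 1.041×10⁸ = 5.783×10⁹ K⁴.
1/ε₁ + 1/ε₂ − 1 = 4.000 + 4.167 − 1 = 7.167.
q = 5.67×10⁻⁸ × 5.783×10⁹ / 7.167.

q ≈ 45.8 W/m²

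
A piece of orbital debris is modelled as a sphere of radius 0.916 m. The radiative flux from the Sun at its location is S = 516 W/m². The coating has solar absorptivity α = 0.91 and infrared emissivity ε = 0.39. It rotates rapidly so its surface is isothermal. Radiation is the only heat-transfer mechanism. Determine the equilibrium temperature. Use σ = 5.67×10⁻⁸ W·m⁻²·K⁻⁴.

T ≈ 270 K

At equilibrium, absorbed power = emitted power.
Absorbing cross-section = πr² = 2.636 m²; emitting surface = 4πr² = 10.54 m² (ratio 4).
αS·A_cross = εσ·A_surf·T⁴  ⇒  T⁴ = αS/(ε·4σ).
T⁴ = 0.910·516/(0.39·4·5.67×10⁻⁸) = 5.309×10⁹ K⁴.
T = (5.309×10⁹)^(1/4).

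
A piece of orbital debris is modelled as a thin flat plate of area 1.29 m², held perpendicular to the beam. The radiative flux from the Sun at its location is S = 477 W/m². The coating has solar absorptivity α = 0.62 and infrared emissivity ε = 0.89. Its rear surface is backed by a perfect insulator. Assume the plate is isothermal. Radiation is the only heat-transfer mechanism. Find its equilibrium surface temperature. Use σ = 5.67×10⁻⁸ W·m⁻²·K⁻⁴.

T ≈ 277 K

At equilibrium, absorbed power = emitted power.
Absorbing cross-section = A = 1.290 m²; emitting surface = A = 1.290 m² (ratio 1).
αS·A_cross = εσ·A_surf·T⁴  ⇒  T⁴ = αS/(ε·1σ).
T⁴ = 0.620·477/(0.89·1·5.67×10⁻⁸) = 5.861×10⁹ K⁴.
T = (5.861×10⁹)^(1/4).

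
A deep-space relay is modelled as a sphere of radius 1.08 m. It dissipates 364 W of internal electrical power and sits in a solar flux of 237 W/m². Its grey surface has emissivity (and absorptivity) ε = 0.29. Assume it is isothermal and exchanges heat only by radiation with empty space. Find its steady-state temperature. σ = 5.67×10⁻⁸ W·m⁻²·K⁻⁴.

T ≈ 225 K

At steady state, absorbed solar power + internal power = radiated power.
Absorbed: α·S·A_cross = 0.29·237·3.664 = 251.9 W (cross-section πr²).
Total input = 251.9 + 364 = 615.9 W.
Radiated: εσ·A_surf·T⁴ with A_surf = 4πr² = 14.66 m².
T⁴ = 615.9/(0.29·5.67×10⁻⁸·14.66) = 2.555×10⁹ K⁴.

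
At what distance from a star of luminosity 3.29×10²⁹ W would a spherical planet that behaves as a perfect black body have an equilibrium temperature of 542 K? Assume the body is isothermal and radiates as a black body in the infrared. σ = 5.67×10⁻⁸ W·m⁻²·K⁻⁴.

d ≈ 1.16×10¹² m

For an isothermal black-emitting sphere, (1−a)S·πr² = σ·4πr²·T⁴ ⇒ S = 4σT⁴/(1−a).
S = 4·5.67×10⁻⁸·(542)⁴/1.00 = 19570 W/m².
Flux falls as S = L/(4πd²), so d = √(L/(4πS)) = √(3.29×10²⁹/(4π·19570)).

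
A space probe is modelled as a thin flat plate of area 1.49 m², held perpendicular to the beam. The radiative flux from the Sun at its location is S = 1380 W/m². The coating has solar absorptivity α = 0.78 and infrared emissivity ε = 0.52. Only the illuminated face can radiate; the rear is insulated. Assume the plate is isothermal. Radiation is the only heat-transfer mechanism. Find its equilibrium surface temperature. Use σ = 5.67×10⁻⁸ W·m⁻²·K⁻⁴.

At equilibrium, absorbed power = emitted power.
Absorbing cross-section = A = 1.490 m²; emitting surface = A = 1.490 m² (ratio 1).
αS·A_cross = εσ·A_surf·T⁴  ⇒  T⁴ = αS/(ε·1σ).
T⁴ = 0.780·1380/(0.52·1·5.67×10⁻⁸) = 3.651×10¹⁰ K⁴.
T = (3.651×10¹⁰)^(1/4).

T ≈ 437 K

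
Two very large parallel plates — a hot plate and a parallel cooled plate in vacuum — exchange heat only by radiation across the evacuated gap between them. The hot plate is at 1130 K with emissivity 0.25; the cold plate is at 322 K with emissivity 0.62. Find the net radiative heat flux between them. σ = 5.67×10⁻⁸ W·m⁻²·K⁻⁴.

For two infinite grey parallel plates, q = σ(T₁⁴ − T₂⁴)/(1/ε₁ + 1/ε₂ − 1).
T₁⁴ − T₂⁴ = 1.630×10¹² − 1.075×10¹⁰ = 1.620×10¹² K⁴.
1/ε₁ + 1/ε₂ − 1 = 4.000 + 1.613 − 1 = 4.613.
q = 5.67×10⁻⁸ × 1.620×10¹² / 4.613.

q ≈ 19900 W/m²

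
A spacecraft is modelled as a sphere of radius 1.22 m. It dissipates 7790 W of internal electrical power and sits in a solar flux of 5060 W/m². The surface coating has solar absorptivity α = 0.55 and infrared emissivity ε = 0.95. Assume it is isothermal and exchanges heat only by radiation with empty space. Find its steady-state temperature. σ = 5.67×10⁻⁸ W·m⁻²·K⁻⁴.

T ≈ 379 K

At steady state, absorbed solar power + internal power = radiated power.
Absorbed: α·S·A_cross = 0.55·5060·4.676 = 13010 W (cross-section πr²).
Total input = 13010 + 7790 = 20800 W.
Radiated: εσ·A_surf·T⁴ with A_surf = 4πr² = 18.70 m².
T⁴ = 20800/(0.95·5.67×10⁻⁸·18.70) = 2.065×10¹⁰ K⁴.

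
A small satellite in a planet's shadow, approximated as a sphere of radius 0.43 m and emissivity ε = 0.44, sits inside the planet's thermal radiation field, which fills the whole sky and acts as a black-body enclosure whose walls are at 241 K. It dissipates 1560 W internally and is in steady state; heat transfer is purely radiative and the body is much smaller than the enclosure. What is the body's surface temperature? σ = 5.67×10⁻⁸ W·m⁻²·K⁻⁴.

T ≈ 417 K

For a small grey body in a large enclosure, net radiated power = εσA(T⁴ − T_w⁴).
Steady state: P = εσA(T⁴ − T_w⁴) with A = 4πr² = 2.324 m².
T⁴ = P/(εσA) + T_w⁴ = 1560/(0.44·5.67×10⁻⁸·2.324) + (241)⁴
    = 2.691×10¹⁰ + 3.373×10⁹ = 3.029×10¹⁰ K⁴.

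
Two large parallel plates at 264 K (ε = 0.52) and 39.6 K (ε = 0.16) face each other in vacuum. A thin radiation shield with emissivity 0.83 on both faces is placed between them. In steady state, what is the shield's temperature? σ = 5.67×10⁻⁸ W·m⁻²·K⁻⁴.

In steady state the net flux on the hot side equals that on the cold side.
σ(T₁⁴−T_s⁴)/D₁ = σ(T_s⁴−T₂⁴)/D₂, with D₁ = 1/ε₁+1/ε_s−1 = 2.128, D₂ = 1/ε_s+1/ε₂−1 = 6.455.
Solve for T_s⁴: T_s⁴ = (D₂·T₁⁴ + D₁·T₂⁴)/(D₁+D₂) = 3.654×10⁹ K⁴.

T_s ≈ 246 K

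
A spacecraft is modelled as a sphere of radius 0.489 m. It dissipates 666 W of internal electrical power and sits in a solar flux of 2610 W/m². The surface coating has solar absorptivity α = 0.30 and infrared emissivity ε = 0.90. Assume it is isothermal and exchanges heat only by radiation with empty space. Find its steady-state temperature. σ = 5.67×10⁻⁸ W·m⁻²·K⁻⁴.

At steady state, absorbed solar power + internal power = radiated power.
Absorbed: α·S·A_cross = 0.30·2610·0.7512 = 588.2 W (cross-section πr²).
Total input = 588.2 + 666 = 1254 W.
Radiated: εσ·A_surf·T⁴ with A_surf = 4πr² = 3.005 m².
T⁴ = 1254/(0.90·5.67×10⁻⁸·3.005) = 8.179×10⁹ K⁴.

T ≈ 301 K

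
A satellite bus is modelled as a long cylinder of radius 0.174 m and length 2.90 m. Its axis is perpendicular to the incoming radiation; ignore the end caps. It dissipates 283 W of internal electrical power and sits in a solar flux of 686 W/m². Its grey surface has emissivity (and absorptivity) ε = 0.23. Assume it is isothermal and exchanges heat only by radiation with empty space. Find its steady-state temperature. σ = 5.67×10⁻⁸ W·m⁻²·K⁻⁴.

At steady state, absorbed solar power + internal power = radiated power.
Absorbed: α·S·A_cross = 0.23·686·1.009 = 159.2 W (cross-section 2rL).
Total input = 159.2 + 283 = 442.2 W.
Radiated: εσ·A_surf·T⁴ with A_surf = 2πrL = 3.170 m².
T⁴ = 442.2/(0.23·5.67×10⁻⁸·3.170) = 1.070×10¹⁰ K⁴.

T ≈ 322 K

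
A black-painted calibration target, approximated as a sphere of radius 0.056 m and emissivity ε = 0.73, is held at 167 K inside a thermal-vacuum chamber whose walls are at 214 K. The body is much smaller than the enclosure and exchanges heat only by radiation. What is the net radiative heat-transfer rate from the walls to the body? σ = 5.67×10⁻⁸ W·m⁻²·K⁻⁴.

For a small grey body in a large enclosure: P_net = εσA(T_body⁴ − T_wall⁴).
A = 4πr² = 0.03941 m²; T_body⁴ − T_wall⁴ = 7.778×10⁸ − 2.097×10⁹ = -1.319×10⁹ K⁴.
|P_net| = 0.73·5.67×10⁻⁸·0.03941·1.319×10⁹.

P_net ≈ 2.15 W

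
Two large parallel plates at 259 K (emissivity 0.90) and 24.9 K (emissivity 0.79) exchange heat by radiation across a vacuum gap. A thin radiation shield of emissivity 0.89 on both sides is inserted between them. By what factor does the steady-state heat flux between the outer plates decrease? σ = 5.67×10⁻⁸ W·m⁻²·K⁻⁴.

factor ≈ 1.91

Without shield: q₀ = σΔ(T⁴)/(1/ε₁+1/ε₂−1) with denominator 1.377.
With shield the two gaps are in series; the resistances add: (1/ε₁+1/ε_s−1)+(1/ε_s+1/ε₂−1) = 1.235+1.389 = 2.624.
Heat-flux ratio q₀/q = 2.624/1.377.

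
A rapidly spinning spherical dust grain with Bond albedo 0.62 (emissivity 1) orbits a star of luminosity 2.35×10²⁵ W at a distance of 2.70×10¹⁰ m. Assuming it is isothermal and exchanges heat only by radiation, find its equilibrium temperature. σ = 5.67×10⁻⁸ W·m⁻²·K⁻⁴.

T ≈ 256 K

First find the stellar flux at distance d: S = L/(4πd²) = 2.35×10²⁵/(4π·(2.70×10¹⁰)²) = 2565 W/m².
For an isothermal sphere, absorbed (1−a)S·πr² = emitted σ·4πr²·T⁴, so T⁴ = (1−a)S/(4σ).
T⁴ = 0.380·2565/(4·5.67×10⁻⁸) = 4.298×10⁹ K⁴.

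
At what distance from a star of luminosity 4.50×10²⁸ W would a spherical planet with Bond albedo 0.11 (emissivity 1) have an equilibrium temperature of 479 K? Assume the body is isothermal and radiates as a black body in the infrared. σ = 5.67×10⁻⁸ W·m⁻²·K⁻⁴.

For an isothermal black-emitting sphere, (1−a)S·πr² = σ·4πr²·T⁴ ⇒ S = 4σT⁴/(1−a).
S = 4·5.67×10⁻⁸·(479)⁴/0.890 = 13420 W/m².
Flux falls as S = L/(4πd²), so d = √(L/(4πS)) = √(4.50×10²⁸/(4π·13420)).

d ≈ 5.17×10¹¹ m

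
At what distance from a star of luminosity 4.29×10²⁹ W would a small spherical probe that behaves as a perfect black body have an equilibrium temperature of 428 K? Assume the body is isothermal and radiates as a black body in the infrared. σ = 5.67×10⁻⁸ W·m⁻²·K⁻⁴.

For an isothermal black-emitting sphere, (1−a)S·πr² = σ·4πr²·T⁴ ⇒ S = 4σT⁴/(1−a).
S = 4·5.67×10⁻⁸·(428)⁴/1.00 = 7611 W/m².
Flux falls as S = L/(4πd²), so d = √(L/(4πS)) = √(4.29×10²⁹/(4π·7611)).

d ≈ 2.12×10¹² m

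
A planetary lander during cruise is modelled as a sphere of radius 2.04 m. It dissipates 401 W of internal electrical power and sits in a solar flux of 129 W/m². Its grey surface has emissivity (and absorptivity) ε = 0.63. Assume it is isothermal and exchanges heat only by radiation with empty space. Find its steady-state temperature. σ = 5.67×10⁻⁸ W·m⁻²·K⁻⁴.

At steady state, absorbed solar power + internal power = radiated power.
Absorbed: α·S·A_cross = 0.63·129·13.07 = 1063 W (cross-section πr²).
Total input = 1063 + 401 = 1464 W.
Radiated: εσ·A_surf·T⁴ with A_surf = 4πr² = 52.30 m².
T⁴ = 1464/(0.63·5.67×10⁻⁸·52.30) = 7.834×10⁸ K⁴.

T ≈ 167 K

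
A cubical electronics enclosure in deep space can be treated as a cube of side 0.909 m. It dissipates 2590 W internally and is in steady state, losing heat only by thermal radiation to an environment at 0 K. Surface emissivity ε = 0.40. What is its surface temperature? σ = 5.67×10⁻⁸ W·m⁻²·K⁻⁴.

Steady state: internal power = radiated power, P = εσA T⁴.
Radiating area A = 6L² = 4.958 m².
T⁴ = P/(εσA) = 2590/(0.40·5.67×10⁻⁸·4.958) = 2.303×10¹⁰ K⁴.
T = (2.303×10¹⁰)^(1/4).

T ≈ 390 K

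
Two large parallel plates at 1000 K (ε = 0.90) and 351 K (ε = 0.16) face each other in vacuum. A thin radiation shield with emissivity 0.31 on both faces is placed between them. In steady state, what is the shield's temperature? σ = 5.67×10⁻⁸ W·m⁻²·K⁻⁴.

T_s ≈ 922 K

In steady state the net flux on the hot side equals that on the cold side.
σ(T₁⁴−T_s⁴)/D₁ = σ(T_s⁴−T₂⁴)/D₂, with D₁ = 1/ε₁+1/ε_s−1 = 3.337, D₂ = 1/ε_s+1/ε₂−1 = 8.476.
Solve for T_s⁴: T_s⁴ = (D₂·T₁⁴ + D₁·T₂⁴)/(D₁+D₂) = 7.218×10¹¹ K⁴.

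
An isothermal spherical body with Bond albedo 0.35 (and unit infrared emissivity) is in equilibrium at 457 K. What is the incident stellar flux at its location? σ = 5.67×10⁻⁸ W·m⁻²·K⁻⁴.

S ≈ 15200 W/m²

(1−a)S·πr² = σ·4πr²·T⁴ ⇒ S = 4σT⁴/(1−a).
S = 4·5.67×10⁻⁸·4.362×10¹⁰/0.650.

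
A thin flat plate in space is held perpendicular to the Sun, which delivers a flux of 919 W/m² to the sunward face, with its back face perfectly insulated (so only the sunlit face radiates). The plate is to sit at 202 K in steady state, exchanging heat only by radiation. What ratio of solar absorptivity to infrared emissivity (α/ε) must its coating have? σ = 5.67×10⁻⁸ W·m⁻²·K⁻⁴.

α/ε ≈ 0.103

Balance: αS·A = εσ·1A·T⁴ ⇒ α/ε = σT⁴/S.
α/ε = 5.67×10⁻⁸·(202)⁴/919 = 5.67×10⁻⁸·1.665×10⁹/919.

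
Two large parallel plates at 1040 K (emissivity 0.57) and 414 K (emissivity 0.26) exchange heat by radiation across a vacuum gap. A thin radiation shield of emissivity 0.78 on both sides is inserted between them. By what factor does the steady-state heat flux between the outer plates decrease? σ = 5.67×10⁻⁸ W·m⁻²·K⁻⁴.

factor ≈ 1.34

Without shield: q₀ = σΔ(T⁴)/(1/ε₁+1/ε₂−1) with denominator 4.601.
With shield the two gaps are in series; the resistances add: (1/ε₁+1/ε_s−1)+(1/ε_s+1/ε₂−1) = 2.036+4.128 = 6.165.
Heat-flux ratio q₀/q = 6.165/4.601.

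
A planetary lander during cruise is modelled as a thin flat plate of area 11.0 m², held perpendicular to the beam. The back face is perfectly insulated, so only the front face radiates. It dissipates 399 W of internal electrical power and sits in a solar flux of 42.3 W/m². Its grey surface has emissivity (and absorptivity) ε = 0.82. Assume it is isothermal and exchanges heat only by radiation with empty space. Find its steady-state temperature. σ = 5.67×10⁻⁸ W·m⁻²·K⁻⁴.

At steady state, absorbed solar power + internal power = radiated power.
Absorbed: α·S·A_cross = 0.82·42.3·11.00 = 381.5 W (cross-section A).
Total input = 381.5 + 399 = 780.5 W.
Radiated: εσ·A_surf·T⁴ with A_surf = A = 11.00 m².
T⁴ = 780.5/(0.82·5.67×10⁻⁸·11.00) = 1.526×10⁹ K⁴.

T ≈ 198 K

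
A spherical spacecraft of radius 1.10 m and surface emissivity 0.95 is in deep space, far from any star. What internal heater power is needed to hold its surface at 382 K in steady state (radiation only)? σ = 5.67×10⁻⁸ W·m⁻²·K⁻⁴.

P = εσ·4πr²·T⁴.
4πr² = 15.21 m²; T⁴ = 2.129×10¹⁰ K⁴.
P = 0.95·5.67×10⁻⁸·15.21·2.129×10¹⁰.

P ≈ 17400 W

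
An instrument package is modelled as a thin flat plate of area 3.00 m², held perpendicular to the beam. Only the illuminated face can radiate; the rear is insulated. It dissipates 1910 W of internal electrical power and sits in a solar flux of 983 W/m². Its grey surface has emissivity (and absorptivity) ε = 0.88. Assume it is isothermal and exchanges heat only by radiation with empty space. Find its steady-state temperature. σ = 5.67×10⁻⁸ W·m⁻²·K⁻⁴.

T ≈ 417 K

At steady state, absorbed solar power + internal power = radiated power.
Absorbed: α·S·A_cross = 0.88·983·3.000 = 2595 W (cross-section A).
Total input = 2595 + 1910 = 4505 W.
Radiated: εσ·A_surf·T⁴ with A_surf = A = 3.000 m².
T⁴ = 4505/(0.88·5.67×10⁻⁸·3.000) = 3.010×10¹⁰ K⁴.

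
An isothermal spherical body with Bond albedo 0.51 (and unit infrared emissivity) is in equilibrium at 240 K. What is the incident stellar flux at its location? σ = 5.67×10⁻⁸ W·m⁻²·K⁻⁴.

(1−a)S·πr² = σ·4πr²·T⁴ ⇒ S = 4σT⁴/(1−a).
S = 4·5.67×10⁻⁸·3.318×10⁹/0.490.

S ≈ 1540 W/m²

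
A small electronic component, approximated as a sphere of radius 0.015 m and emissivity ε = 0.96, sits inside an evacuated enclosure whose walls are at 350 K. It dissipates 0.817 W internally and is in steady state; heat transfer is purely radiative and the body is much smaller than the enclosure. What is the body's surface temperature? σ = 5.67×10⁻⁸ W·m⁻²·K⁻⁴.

For a small grey body in a large enclosure, net radiated power = εσA(T⁴ − T_w⁴).
Steady state: P = εσA(T⁴ − T_w⁴) with A = 4πr² = 0.002827 m².
T⁴ = P/(εσA) + T_w⁴ = 0.817/(0.96·5.67×10⁻⁸·0.002827) + (350)⁴
    = 5.309×10⁹ + 1.501×10¹⁰ = 2.031×10¹⁰ K⁴.

T ≈ 378 K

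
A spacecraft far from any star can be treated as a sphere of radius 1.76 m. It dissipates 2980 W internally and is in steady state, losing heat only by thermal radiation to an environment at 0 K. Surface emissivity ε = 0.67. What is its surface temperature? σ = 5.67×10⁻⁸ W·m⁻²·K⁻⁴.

Steady state: internal power = radiated power, P = εσA T⁴.
Radiating area A = 4πr² = 38.93 m².
T⁴ = P/(εσA) = 2980/(0.67·5.67×10⁻⁸·38.93) = 2.015×10⁹ K⁴.
T = (2.015×10⁹)^(1/4).

T ≈ 212 K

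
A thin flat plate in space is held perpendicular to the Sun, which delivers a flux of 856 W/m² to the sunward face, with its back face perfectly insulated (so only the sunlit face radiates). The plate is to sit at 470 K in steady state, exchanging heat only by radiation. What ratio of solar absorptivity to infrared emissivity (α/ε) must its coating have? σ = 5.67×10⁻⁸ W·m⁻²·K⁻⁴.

Balance: αS·A = εσ·1A·T⁴ ⇒ α/ε = σT⁴/S.
α/ε = 5.67×10⁻⁸·(470)⁴/856 = 5.67×10⁻⁸·4.880×10¹⁰/856.

α/ε ≈ 3.23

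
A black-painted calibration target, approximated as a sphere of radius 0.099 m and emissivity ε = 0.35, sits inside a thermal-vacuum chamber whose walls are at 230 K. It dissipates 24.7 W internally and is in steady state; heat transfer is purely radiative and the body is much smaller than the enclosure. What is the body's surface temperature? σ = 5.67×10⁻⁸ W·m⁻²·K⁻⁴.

For a small grey body in a large enclosure, net radiated power = εσA(T⁴ − T_w⁴).
Steady state: P = εσA(T⁴ − T_w⁴) with A = 4πr² = 0.1232 m².
T⁴ = P/(εσA) + T_w⁴ = 24.7/(0.35·5.67×10⁻⁸·0.1232) + (230)⁴
    = 1.011×10¹⁰ + 2.798×10⁹ = 1.290×10¹⁰ K⁴.

T ≈ 337 K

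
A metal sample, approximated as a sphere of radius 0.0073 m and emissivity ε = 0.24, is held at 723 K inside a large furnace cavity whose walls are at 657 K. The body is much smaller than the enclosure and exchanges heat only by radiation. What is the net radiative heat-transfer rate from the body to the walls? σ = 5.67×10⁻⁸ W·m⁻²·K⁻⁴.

P_net ≈ 0.792 W

For a small grey body in a large enclosure: P_net = εσA(T_body⁴ − T_wall⁴).
A = 4πr² = 6.697×10⁻⁴ m²; T_body⁴ − T_wall⁴ = 2.732×10¹¹ − 1.863×10¹¹ = 8.692×10¹⁰ K⁴.
|P_net| = 0.24·5.67×10⁻⁸·6.697×10⁻⁴·8.692×10¹⁰.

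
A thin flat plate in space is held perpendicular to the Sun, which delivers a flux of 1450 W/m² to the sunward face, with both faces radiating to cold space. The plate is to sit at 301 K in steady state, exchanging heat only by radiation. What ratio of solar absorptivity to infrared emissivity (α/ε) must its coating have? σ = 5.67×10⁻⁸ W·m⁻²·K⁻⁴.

Balance: αS·A = εσ·2A·T⁴ ⇒ α/ε = 2σT⁴/S.
α/ε = 2·5.67×10⁻⁸·(301)⁴/1450 = 2·5.67×10⁻⁸·8.209×10⁹/1450.

α/ε ≈ 0.642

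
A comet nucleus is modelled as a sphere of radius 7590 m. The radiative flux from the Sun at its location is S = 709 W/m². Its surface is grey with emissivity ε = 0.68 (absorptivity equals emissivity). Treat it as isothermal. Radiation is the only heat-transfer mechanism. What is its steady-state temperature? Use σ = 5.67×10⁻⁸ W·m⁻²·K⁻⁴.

T ≈ 236 K

At equilibrium, absorbed power = emitted power.
Absorbing cross-section = πr² = 1.810×10⁸ m²; emitting surface = 4πr² = 7.239×10⁸ m² (ratio 4).
εS·A_cross = εσ·A_surf·T⁴  ⇒  T⁴ = S/(4σ)   (ε cancels).
T⁴ = 709/(4·5.67×10⁻⁸) = 3.126×10⁹ K⁴.
T = (3.126×10⁹)^(1/4).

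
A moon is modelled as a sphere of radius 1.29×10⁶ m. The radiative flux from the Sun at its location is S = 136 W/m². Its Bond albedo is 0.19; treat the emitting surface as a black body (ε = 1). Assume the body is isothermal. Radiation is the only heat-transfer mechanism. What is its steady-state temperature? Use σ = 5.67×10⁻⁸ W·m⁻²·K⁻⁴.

T ≈ 148 K

At equilibrium, absorbed power = emitted power.
Absorbing cross-section = πr² = 5.228×10¹² m²; emitting surface = 4πr² = 2.091×10¹³ m² (ratio 4).
(1−a)S·A_cross = εσ·A_surf·T⁴  ⇒  T⁴ = (1−a)S/(4σ).
T⁴ = 0.810·136/(4·5.67×10⁻⁸) = 4.857×10⁸ K⁴.
T = (4.857×10⁸)^(1/4).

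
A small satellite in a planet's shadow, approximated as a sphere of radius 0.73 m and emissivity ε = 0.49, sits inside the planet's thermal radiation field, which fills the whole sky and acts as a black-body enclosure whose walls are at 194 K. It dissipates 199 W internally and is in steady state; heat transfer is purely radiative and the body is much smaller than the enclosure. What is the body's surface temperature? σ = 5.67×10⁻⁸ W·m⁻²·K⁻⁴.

For a small grey body in a large enclosure, net radiated power = εσA(T⁴ − T_w⁴).
Steady state: P = εσA(T⁴ − T_w⁴) with A = 4πr² = 6.697 m².
T⁴ = P/(εσA) + T_w⁴ = 199/(0.49·5.67×10⁻⁸·6.697) + (194)⁴
    = 1.070×10⁹ + 1.416×10⁹ = 2.486×10⁹ K⁴.

T ≈ 223 K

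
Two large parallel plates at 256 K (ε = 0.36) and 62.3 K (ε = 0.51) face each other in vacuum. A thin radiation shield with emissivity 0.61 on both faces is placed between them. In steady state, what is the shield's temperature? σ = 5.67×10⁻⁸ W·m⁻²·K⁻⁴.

In steady state the net flux on the hot side equals that on the cold side.
σ(T₁⁴−T_s⁴)/D₁ = σ(T_s⁴−T₂⁴)/D₂, with D₁ = 1/ε₁+1/ε_s−1 = 3.417, D₂ = 1/ε_s+1/ε₂−1 = 2.600.
Solve for T_s⁴: T_s⁴ = (D₂·T₁⁴ + D₁·T₂⁴)/(D₁+D₂) = 1.864×10⁹ K⁴.

T_s ≈ 208 K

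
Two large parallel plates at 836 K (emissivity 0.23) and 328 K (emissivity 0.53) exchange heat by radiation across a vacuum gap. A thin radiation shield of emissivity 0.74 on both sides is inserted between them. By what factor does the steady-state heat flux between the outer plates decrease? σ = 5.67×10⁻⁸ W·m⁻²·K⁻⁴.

factor ≈ 1.33

Without shield: q₀ = σΔ(T⁴)/(1/ε₁+1/ε₂−1) with denominator 5.235.
With shield the two gaps are in series; the resistances add: (1/ε₁+1/ε_s−1)+(1/ε_s+1/ε₂−1) = 4.699+2.238 = 6.937.
Heat-flux ratio q₀/q = 6.937/5.235.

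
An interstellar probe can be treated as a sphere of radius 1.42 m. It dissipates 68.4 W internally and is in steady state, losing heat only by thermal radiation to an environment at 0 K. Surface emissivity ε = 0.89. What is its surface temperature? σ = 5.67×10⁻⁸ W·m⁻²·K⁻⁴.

T ≈ 85.5 K

Steady state: internal power = radiated power, P = εσA T⁴.
Radiating area A = 4πr² = 25.34 m².
T⁴ = P/(εσA) = 68.4/(0.89·5.67×10⁻⁸·25.34) = 5.349×10⁷ K⁴.
T = (5.349×10⁷)^(1/4).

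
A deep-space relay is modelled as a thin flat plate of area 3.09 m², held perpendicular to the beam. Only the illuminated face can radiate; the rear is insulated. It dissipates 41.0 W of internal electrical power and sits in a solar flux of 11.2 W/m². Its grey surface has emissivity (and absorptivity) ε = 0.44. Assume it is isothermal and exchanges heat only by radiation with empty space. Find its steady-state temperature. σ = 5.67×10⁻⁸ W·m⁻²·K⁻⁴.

T ≈ 164 K

At steady state, absorbed solar power + internal power = radiated power.
Absorbed: α·S·A_cross = 0.44·11.2·3.090 = 15.23 W (cross-section A).
Total input = 15.23 + 41.0 = 56.23 W.
Radiated: εσ·A_surf·T⁴ with A_surf = A = 3.090 m².
T⁴ = 56.23/(0.44·5.67×10⁻⁸·3.090) = 7.294×10⁸ K⁴.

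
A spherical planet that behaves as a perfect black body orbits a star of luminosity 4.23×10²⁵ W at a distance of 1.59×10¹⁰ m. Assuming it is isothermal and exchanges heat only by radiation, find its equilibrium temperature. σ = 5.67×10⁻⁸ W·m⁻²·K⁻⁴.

First find the stellar flux at distance d: S = L/(4πd²) = 4.23×10²⁵/(4π·(1.59×10¹⁰)²) = 13310 W/m².
For an isothermal sphere, absorbed (1−a)S·πr² = emitted σ·4πr²·T⁴, so T⁴ = (1−a)S/(4σ).
T⁴ = 1.00·13310/(4·5.67×10⁻⁸) = 5.871×10¹⁰ K⁴.

T ≈ 492 K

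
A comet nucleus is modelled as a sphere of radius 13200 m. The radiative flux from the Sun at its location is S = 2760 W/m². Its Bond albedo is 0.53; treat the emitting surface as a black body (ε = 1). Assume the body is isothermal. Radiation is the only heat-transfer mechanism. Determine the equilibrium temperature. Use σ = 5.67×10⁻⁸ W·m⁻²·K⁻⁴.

At equilibrium, absorbed power = emitted power.
Absorbing cross-section = πr² = 5.474×10⁸ m²; emitting surface = 4πr² = 2.190×10⁹ m² (ratio 4).
(1−a)S·A_cross = εσ·A_surf·T⁴  ⇒  T⁴ = (1−a)S/(4σ).
T⁴ = 0.470·2760/(4·5.67×10⁻⁸) = 5.720×10⁹ K⁴.
T = (5.720×10⁹)^(1/4).

T ≈ 275 K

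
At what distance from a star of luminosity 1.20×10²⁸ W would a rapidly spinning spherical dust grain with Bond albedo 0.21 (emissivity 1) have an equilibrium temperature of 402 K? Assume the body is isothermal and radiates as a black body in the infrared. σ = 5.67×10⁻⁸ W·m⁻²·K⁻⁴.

For an isothermal black-emitting sphere, (1−a)S·πr² = σ·4πr²·T⁴ ⇒ S = 4σT⁴/(1−a).
S = 4·5.67×10⁻⁸·(402)⁴/0.790 = 7498 W/m².
Flux falls as S = L/(4πd²), so d = √(L/(4πS)) = √(1.20×10²⁸/(4π·7498)).

d ≈ 3.57×10¹¹ m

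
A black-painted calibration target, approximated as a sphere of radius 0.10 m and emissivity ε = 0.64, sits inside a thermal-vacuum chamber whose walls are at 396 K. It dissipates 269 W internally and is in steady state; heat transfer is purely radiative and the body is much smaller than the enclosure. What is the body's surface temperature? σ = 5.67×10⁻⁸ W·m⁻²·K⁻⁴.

T ≈ 538 K

For a small grey body in a large enclosure, net radiated power = εσA(T⁴ − T_w⁴).
Steady state: P = εσA(T⁴ − T_w⁴) with A = 4πr² = 0.1257 m².
T⁴ = P/(εσA) + T_w⁴ = 269/(0.64·5.67×10⁻⁸·0.1257) + (396)⁴
    = 5.899×10¹⁰ + 2.459×10¹⁰ = 8.358×10¹⁰ K⁴.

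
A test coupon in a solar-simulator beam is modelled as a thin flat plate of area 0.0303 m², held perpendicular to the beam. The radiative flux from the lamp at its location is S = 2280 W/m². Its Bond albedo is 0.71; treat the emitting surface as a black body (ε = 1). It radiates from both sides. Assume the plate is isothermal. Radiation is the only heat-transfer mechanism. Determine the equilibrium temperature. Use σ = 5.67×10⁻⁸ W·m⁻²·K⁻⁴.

At equilibrium, absorbed power = emitted power.
Absorbing cross-section = A = 0.03030 m²; emitting surface = 2A = 0.06060 m² (ratio 2).
(1−a)S·A_cross = εσ·A_surf·T⁴  ⇒  T⁴ = (1−a)S/(2σ).
T⁴ = 0.290·2280/(2·5.67×10⁻⁸) = 5.831×10⁹ K⁴.
T = (5.831×10⁹)^(1/4).

T ≈ 276 K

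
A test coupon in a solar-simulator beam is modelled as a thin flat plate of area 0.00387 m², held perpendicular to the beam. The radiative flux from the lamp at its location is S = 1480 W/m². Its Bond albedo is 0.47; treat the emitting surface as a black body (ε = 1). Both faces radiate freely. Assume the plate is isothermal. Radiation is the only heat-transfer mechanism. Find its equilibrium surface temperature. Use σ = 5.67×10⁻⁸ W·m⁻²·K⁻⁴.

At equilibrium, absorbed power = emitted power.
Absorbing cross-section = A = 0.003870 m²; emitting surface = 2A = 0.007740 m² (ratio 2).
(1−a)S·A_cross = εσ·A_surf·T⁴  ⇒  T⁴ = (1−a)S/(2σ).
T⁴ = 0.530·1480/(2·5.67×10⁻⁸) = 6.917×10⁹ K⁴.
T = (6.917×10⁹)^(1/4).

T ≈ 288 K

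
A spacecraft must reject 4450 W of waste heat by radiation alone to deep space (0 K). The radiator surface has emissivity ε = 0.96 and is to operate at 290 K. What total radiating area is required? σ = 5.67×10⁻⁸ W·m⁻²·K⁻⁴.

A ≈ 11.6 m²

P = εσA T⁴ ⇒ A = P/(εσT⁴).
T⁴ = 7.073×10⁹ K⁴.
A = 4450/(0.96 × 5.67×10⁻⁸ × 7.073×10⁹).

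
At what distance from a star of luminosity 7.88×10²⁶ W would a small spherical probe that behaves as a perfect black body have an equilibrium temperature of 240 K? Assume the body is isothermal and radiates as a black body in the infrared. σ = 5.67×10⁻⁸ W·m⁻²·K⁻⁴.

d ≈ 2.89×10¹¹ m

For an isothermal black-emitting sphere, (1−a)S·πr² = σ·4πr²·T⁴ ⇒ S = 4σT⁴/(1−a).
S = 4·5.67×10⁻⁸·(240)⁴/1.00 = 752.5 W/m².
Flux falls as S = L/(4πd²), so d = √(L/(4πS)) = √(7.88×10²⁶/(4π·752.5)).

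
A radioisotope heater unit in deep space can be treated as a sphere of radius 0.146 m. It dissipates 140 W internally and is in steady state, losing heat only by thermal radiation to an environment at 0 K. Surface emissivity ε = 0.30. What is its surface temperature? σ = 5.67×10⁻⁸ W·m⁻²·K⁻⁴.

Steady state: internal power = radiated power, P = εσA T⁴.
Radiating area A = 4πr² = 0.2679 m².
T⁴ = P/(εσA) = 140/(0.30·5.67×10⁻⁸·0.2679) = 3.073×10¹⁰ K⁴.
T = (3.073×10¹⁰)^(1/4).

T ≈ 419 K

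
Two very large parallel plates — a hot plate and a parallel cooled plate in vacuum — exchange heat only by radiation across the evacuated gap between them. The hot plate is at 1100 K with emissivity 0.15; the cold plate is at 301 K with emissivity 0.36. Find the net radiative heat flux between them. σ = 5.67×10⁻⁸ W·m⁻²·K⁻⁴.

q ≈ 9780 W/m²

For two infinite grey parallel plates, q = σ(T₁⁴ − T₂⁴)/(1/ε₁ + 1/ε₂ − 1).
T₁⁴ − T₂⁴ = 1.464×10¹² − 8.209×10⁹ = 1.456×10¹² K⁴.
1/ε₁ + 1/ε₂ − 1 = 6.667 + 2.778 − 1 = 8.444.
q = 5.67×10⁻⁸ × 1.456×10¹² / 8.444.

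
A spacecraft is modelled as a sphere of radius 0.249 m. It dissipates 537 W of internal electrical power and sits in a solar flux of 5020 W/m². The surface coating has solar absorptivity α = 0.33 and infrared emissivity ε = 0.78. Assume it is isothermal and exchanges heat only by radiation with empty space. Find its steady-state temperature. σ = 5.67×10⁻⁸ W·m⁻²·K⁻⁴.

At steady state, absorbed solar power + internal power = radiated power.
Absorbed: α·S·A_cross = 0.33·5020·0.1948 = 322.7 W (cross-section πr²).
Total input = 322.7 + 537 = 859.7 W.
Radiated: εσ·A_surf·T⁴ with A_surf = 4πr² = 0.7791 m².
T⁴ = 859.7/(0.78·5.67×10⁻⁸·0.7791) = 2.495×10¹⁰ K⁴.

T ≈ 397 K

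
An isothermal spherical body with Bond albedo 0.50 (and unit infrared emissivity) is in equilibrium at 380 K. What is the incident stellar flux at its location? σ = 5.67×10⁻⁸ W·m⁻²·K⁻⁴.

(1−a)S·πr² = σ·4πr²·T⁴ ⇒ S = 4σT⁴/(1−a).
S = 4·5.67×10⁻⁸·2.085×10¹⁰/0.500.

S ≈ 9460 W/m²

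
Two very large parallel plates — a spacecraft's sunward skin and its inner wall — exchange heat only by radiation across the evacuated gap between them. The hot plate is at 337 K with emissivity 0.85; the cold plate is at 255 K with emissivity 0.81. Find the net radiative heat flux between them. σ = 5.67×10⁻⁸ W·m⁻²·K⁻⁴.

q ≈ 348 W/m²

For two infinite grey parallel plates, q = σ(T₁⁴ − T₂⁴)/(1/ε₁ + 1/ε₂ − 1).
T₁⁴ − T₂⁴ = 1.290×10¹⁰ − 4.228×10⁹ = 8.670×10⁹ K⁴.
1/ε₁ + 1/ε₂ − 1 = 1.176 + 1.235 − 1 = 1.411.
q = 5.67×10⁻⁸ × 8.670×10⁹ / 1.411.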